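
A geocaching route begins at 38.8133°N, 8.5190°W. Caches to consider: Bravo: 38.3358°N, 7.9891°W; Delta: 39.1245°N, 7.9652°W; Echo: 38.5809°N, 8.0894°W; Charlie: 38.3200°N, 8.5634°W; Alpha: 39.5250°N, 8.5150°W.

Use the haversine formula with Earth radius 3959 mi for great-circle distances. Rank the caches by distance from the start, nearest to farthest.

Echo, Charlie, Delta, Bravo, Alpha

Distance from the start at 38.8133°N, 8.5190°W to each:
Echo 38.5809°N, 8.0894°W: 28.2 mi
Charlie 38.3200°N, 8.5634°W: 34.2 mi
Delta 39.1245°N, 7.9652°W: 36.7 mi
Bravo 38.3358°N, 7.9891°W: 43.7 mi
Alpha 39.5250°N, 8.5150°W: 49.2 mi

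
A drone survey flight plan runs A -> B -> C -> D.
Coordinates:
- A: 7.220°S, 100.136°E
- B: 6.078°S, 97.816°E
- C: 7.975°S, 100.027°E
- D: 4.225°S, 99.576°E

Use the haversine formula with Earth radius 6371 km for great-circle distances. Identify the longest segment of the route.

Leg distances:
A→B: 286.0 km
B→C: 322.5 km
C→D: 420.0 km
The longest leg is C–D at 420.0 km.

C–D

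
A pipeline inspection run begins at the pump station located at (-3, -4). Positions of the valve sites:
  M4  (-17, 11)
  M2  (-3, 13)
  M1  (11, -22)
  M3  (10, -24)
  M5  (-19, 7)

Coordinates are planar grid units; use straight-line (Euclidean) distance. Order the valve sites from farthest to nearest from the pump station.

Computing each straight-line distance from (-3, -4):
M3 (10, -24): 23.9
M1 (11, -22): 22.8
M4 (-17, 11): 20.5
M5 (-19, 7): 19.4
M2 (-3, 13): 17.0

M3, M1, M4, M5, M2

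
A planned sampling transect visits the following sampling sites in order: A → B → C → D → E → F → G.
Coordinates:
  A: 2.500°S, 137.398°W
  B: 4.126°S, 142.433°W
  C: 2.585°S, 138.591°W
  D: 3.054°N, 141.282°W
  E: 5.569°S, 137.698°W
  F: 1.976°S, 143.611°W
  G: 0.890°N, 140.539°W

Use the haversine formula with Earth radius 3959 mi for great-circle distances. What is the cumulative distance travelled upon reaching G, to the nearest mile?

2495 mi

Leg distances:
A→B: 365.0 mi  (cumulative 365.0 mi)
B→C: 285.6 mi  (cumulative 650.6 mi)
C→D: 431.7 mi  (cumulative 1082.3 mi)
D→E: 645.1 mi  (cumulative 1727.5 mi)
E→F: 477.3 mi  (cumulative 2204.7 mi)
F→G: 290.3 mi  (cumulative 2495.0 mi)
Cumulative distance at G ≈ 2495 mi.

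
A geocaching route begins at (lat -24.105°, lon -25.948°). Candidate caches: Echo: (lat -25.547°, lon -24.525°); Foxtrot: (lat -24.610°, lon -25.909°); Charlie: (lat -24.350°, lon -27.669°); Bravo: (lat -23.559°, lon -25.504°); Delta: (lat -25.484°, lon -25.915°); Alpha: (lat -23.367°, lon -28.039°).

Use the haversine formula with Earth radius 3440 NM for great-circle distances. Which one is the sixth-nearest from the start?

Distance to each, sorted:
Foxtrot: 30.4 NM
Bravo: 40.9 NM
Delta: 82.8 NM
Charlie: 95.4 NM
Echo: 116.2 NM
Alpha: 123.2 NM
The sixth-nearest is Alpha at 123.2 NM.

Alpha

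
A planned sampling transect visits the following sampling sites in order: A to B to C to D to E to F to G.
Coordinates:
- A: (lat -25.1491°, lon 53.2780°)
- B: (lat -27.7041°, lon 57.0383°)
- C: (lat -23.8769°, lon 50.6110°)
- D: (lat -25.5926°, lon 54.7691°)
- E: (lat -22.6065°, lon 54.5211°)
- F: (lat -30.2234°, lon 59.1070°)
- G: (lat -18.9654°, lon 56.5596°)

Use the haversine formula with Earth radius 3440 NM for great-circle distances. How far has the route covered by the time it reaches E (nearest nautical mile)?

1099 NM

Leg distances:
A→B: 253.8 NM  (cumulative 253.8 NM)
B→C: 416.4 NM  (cumulative 670.2 NM)
C→D: 249.0 NM  (cumulative 919.2 NM)
D→E: 179.8 NM  (cumulative 1099.0 NM)
Cumulative distance at E ≈ 1099 NM.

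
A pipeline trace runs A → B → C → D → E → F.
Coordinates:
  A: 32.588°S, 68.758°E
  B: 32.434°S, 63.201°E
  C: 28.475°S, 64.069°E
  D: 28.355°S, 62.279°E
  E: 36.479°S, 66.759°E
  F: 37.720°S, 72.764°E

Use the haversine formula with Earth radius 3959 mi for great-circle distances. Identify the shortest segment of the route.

C–D

Leg distances:
A→B: 323.9 mi
B→C: 278.4 mi
C→D: 109.1 mi
D→E: 619.0 mi
E→F: 341.8 mi
The shortest leg is C–D at 109.1 mi.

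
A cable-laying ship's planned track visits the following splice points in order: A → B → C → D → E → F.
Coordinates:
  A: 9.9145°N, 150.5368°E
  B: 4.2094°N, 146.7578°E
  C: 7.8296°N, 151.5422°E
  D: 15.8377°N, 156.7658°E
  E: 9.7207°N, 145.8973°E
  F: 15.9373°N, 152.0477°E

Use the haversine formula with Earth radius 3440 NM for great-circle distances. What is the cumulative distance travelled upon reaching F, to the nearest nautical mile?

Leg distances:
A→B: 409.9 NM  (cumulative 409.9 NM)
B→C: 358.9 NM  (cumulative 768.8 NM)
C→D: 570.3 NM  (cumulative 1339.1 NM)
D→E: 734.4 NM  (cumulative 2073.5 NM)
E→F: 518.4 NM  (cumulative 2591.9 NM)
Cumulative distance at F ≈ 2592 NM.

2592 NM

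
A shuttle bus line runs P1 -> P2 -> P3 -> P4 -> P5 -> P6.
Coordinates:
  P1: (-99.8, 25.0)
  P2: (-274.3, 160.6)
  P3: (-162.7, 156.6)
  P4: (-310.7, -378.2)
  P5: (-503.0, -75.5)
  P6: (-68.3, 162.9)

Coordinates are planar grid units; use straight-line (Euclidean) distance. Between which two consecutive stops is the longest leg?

Leg distances:
P1→P2: 221.0
P2→P3: 111.7
P3→P4: 554.9
P4→P5: 358.6
P5→P6: 495.8
The longest leg is P3–P4 at 554.9.

P3–P4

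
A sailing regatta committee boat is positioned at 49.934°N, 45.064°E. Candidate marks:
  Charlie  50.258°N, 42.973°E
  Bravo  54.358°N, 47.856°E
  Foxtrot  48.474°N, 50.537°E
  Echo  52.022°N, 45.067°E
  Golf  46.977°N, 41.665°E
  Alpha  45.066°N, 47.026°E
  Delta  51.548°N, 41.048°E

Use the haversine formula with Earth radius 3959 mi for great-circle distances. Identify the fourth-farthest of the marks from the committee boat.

Distance to each, sorted:
Alpha: 348.6 mi
Bravo: 327.7 mi
Foxtrot: 266.8 mi
Golf: 256.9 mi
Delta: 208.0 mi
Echo: 144.3 mi
Charlie: 95.3 mi
The fourth-farthest is Golf at 256.9 mi.

Golf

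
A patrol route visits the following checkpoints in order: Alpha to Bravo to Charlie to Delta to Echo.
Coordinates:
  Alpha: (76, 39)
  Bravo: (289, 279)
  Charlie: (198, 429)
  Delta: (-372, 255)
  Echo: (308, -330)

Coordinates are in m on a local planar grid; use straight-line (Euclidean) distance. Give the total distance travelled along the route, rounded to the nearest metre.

Leg distances:
Alpha→Bravo: 320.9 m  (cumulative 320.9 m)
Bravo→Charlie: 175.4 m  (cumulative 496.3 m)
Charlie→Delta: 596.0 m  (cumulative 1092.3 m)
Delta→Echo: 897.0 m  (cumulative 1989.3 m)
Total route length ≈ 1989 m.

1989 m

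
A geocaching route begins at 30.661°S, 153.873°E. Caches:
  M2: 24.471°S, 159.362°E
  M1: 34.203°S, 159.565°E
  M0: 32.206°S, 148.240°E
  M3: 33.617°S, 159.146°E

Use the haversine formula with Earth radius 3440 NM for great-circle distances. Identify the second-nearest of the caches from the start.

Distances from the start (30.661°S, 153.873°E):
M0: 303.1 NM
M3: 321.4 NM
M1: 358.3 NM
M2: 472.5 NM
The second-nearest is M3 at 321.4 NM.

M3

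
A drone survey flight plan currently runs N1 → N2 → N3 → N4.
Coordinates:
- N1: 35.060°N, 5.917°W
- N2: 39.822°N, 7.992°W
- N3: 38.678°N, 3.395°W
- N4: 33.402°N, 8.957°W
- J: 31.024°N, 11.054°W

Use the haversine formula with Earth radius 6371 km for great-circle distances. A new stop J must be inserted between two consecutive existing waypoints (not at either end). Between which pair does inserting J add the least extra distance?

Added distance for inserting J between each consecutive pair:
N1–N2: 1112.5 km
N2–N3: 1701.3 km
N3–N4: 659.7 km
Smallest added distance is 659.7 km, inserting between N3 and N4.

between N3 and N4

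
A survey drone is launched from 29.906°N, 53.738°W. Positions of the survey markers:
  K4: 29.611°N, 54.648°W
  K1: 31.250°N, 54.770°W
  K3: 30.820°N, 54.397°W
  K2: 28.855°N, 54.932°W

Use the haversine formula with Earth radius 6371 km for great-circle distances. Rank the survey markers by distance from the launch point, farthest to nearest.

K1, K2, K3, K4

Distances from the launch point:
K1 31.250°N, 54.770°W: 179.1 km
K2 28.855°N, 54.932°W: 164.4 km
K3 30.820°N, 54.397°W: 119.7 km
K4 29.611°N, 54.648°W: 93.8 km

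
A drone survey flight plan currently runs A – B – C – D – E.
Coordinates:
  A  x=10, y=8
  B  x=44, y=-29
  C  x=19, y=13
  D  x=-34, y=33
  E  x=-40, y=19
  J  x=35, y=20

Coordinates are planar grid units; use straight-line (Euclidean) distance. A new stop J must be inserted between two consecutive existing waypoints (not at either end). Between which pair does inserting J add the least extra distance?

between B and C

Added distance for inserting J between each consecutive pair:
A–B: 27.3
B–C: 18.4
C–D: 31.0
D–E: 130.0
Smallest added distance is 18.4, inserting between B and C.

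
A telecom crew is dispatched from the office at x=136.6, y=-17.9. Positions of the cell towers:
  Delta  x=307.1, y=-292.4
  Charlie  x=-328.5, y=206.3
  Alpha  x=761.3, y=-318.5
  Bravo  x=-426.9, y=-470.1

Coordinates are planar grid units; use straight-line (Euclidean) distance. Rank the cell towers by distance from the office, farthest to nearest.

Distance from the office at x=136.6, y=-17.9 to each:
Bravo x=-426.9, y=-470.1: 722.5
Alpha x=761.3, y=-318.5: 693.3
Charlie x=-328.5, y=206.3: 516.3
Delta x=307.1, y=-292.4: 323.1

Bravo, Alpha, Charlie, Delta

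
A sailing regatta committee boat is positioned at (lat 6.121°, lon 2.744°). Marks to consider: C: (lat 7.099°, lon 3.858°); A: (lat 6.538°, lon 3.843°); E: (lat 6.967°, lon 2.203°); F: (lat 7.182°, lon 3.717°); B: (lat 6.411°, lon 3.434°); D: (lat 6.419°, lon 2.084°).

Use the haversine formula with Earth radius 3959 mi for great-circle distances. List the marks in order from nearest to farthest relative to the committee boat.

D, B, E, A, F, C

Distances from the committee boat:
D (lat 6.419°, lon 2.084°): 49.8 mi
B (lat 6.411°, lon 3.434°): 51.5 mi
E (lat 6.967°, lon 2.203°): 69.3 mi
A (lat 6.538°, lon 3.843°): 80.8 mi
F (lat 7.182°, lon 3.717°): 99.2 mi
C (lat 7.099°, lon 3.858°): 102.0 mi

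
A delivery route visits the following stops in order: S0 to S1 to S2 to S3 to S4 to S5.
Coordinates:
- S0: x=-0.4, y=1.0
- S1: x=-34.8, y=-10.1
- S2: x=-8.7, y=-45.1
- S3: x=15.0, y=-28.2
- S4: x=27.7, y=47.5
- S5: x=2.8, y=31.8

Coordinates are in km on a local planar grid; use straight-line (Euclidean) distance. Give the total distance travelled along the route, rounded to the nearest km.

215 km

Leg distances:
S0→S1: 36.1 km  (cumulative 36.1 km)
S1→S2: 43.7 km  (cumulative 79.8 km)
S2→S3: 29.1 km  (cumulative 108.9 km)
S3→S4: 76.8 km  (cumulative 185.7 km)
S4→S5: 29.4 km  (cumulative 215.1 km)
Total route length ≈ 215 km.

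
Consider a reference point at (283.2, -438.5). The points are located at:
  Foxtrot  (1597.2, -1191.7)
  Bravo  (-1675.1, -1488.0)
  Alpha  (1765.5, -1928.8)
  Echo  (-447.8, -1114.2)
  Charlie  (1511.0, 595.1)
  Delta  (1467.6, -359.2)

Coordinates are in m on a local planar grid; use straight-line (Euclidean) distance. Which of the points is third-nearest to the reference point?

Distances from the reference point ((283.2, -438.5)):
Echo: 995.5 m
Delta: 1187.1 m
Foxtrot: 1514.6 m
Charlie: 1604.9 m
Alpha: 2102.0 m
Bravo: 2221.8 m
The third-nearest is Foxtrot at 1514.6 m.

Foxtrot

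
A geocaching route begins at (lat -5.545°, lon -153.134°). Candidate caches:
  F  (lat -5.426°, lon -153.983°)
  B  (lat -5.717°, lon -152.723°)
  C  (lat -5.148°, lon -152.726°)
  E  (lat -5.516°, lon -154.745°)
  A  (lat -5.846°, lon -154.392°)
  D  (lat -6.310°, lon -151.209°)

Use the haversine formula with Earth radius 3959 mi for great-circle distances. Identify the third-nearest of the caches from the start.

Distances from the start ((lat -5.545°, lon -153.134°)):
B: 30.7 mi
C: 39.2 mi
F: 59.0 mi
A: 89.0 mi
E: 110.8 mi
D: 142.5 mi
The third-nearest is F at 59.0 mi.

F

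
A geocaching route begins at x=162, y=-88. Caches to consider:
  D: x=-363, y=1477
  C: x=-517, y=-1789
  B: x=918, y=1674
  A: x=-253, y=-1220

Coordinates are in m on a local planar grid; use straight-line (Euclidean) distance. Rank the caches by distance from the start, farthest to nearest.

B, C, D, A

Distances from the start:
B x=918, y=1674: 1917.3 m
C x=-517, y=-1789: 1831.5 m
D x=-363, y=1477: 1650.7 m
A x=-253, y=-1220: 1205.7 m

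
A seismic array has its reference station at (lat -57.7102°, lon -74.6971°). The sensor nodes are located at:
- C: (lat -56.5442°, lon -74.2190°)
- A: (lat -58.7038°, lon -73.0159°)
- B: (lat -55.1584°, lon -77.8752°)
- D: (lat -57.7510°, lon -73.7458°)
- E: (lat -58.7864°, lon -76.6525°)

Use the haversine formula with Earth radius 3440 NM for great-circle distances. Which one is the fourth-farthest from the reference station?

Distance to each, sorted:
B: 186.0 NM
E: 89.4 NM
A: 79.9 NM
C: 71.7 NM
D: 30.6 NM
The fourth-farthest is C at 71.7 NM.

C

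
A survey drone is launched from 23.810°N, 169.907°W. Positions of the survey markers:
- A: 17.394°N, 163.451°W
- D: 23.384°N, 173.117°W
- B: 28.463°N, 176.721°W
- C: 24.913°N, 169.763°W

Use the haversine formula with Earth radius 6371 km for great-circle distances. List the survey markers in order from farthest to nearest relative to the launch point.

Distance from the launch point at 23.810°N, 169.907°W to each:
A 17.394°N, 163.451°W: 979.7 km
B 28.463°N, 176.721°W: 854.3 km
D 23.384°N, 173.117°W: 330.5 km
C 24.913°N, 169.763°W: 123.5 km

A, B, D, C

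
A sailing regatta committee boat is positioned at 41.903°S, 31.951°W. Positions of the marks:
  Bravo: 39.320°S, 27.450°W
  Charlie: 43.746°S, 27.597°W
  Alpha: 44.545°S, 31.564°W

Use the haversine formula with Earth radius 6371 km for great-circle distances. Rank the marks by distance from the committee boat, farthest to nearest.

Distances from the committee boat:
Bravo 39.320°S, 27.450°W: 476.2 km
Charlie 43.746°S, 27.597°W: 409.9 km
Alpha 44.545°S, 31.564°W: 295.4 km

Bravo, Charlie, Alpha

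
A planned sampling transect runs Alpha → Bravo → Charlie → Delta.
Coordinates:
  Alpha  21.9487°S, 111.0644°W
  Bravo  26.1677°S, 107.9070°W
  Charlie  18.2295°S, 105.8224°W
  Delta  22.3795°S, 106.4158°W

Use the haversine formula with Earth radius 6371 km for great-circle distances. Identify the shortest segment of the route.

Leg distances:
Alpha→Bravo: 568.1 km
Bravo→Charlie: 908.3 km
Charlie→Delta: 465.6 km
The shortest leg is Charlie–Delta at 465.6 km.

Charlie–Delta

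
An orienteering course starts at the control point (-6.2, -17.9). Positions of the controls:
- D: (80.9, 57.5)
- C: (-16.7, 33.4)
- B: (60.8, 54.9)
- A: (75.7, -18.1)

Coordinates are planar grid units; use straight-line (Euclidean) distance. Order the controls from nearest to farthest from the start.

C, A, B, D

Computing each straight-line distance from (-6.2, -17.9):
C (-16.7, 33.4): 52.4
A (75.7, -18.1): 81.9
B (60.8, 54.9): 98.9
D (80.9, 57.5): 115.2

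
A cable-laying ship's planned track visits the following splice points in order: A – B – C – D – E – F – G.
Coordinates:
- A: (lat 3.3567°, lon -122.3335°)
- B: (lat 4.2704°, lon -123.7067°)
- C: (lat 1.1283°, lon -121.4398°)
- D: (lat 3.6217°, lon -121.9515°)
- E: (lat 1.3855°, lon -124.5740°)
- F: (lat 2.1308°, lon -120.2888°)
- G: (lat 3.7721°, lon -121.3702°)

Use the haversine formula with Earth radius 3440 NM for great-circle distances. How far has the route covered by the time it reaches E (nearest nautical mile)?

Leg distances:
A→B: 98.9 NM  (cumulative 98.9 NM)
B→C: 232.5 NM  (cumulative 331.4 NM)
C→D: 152.8 NM  (cumulative 484.2 NM)
D→E: 206.8 NM  (cumulative 691.0 NM)
Cumulative distance at E ≈ 691 NM.

691 NM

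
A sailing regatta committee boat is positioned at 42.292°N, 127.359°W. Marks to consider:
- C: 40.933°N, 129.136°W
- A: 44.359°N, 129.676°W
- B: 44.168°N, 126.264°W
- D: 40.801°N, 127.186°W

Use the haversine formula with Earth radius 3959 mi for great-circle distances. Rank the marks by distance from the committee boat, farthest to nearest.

A, B, C, D

Distances from the committee boat:
A 44.359°N, 129.676°W: 184.3 mi
B 44.168°N, 126.264°W: 140.9 mi
C 40.933°N, 129.136°W: 131.3 mi
D 40.801°N, 127.186°W: 103.4 mi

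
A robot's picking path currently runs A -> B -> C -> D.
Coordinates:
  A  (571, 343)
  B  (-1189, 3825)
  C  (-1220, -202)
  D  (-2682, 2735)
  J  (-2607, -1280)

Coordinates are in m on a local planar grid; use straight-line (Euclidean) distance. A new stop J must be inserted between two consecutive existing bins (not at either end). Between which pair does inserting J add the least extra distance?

Added distance for inserting J between each consecutive pair:
A–B: 4965.2 m
B–C: 3027.8 m
C–D: 2491.6 m
Smallest added distance is 2491.6 m, inserting between C and D.

between C and D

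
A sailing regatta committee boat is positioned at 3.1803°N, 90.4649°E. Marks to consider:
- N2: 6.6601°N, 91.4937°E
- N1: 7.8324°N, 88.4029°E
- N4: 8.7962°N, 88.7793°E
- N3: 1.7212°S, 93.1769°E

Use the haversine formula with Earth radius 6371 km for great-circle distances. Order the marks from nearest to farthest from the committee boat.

Distance from the committee boat at 3.1803°N, 90.4649°E to each:
N2 6.6601°N, 91.4937°E: 403.4 km
N1 7.8324°N, 88.4029°E: 565.4 km
N3 1.7212°S, 93.1769°E: 622.8 km
N4 8.7962°N, 88.7793°E: 651.7 km

N2, N1, N3, N4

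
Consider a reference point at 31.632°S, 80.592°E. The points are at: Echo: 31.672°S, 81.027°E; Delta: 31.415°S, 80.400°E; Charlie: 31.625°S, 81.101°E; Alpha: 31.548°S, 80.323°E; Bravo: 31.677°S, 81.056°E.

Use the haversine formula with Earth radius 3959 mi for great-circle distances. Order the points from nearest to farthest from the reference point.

Alpha, Delta, Echo, Bravo, Charlie

Distance from the reference point at 31.632°S, 80.592°E to each:
Alpha 31.548°S, 80.323°E: 16.9 mi
Delta 31.415°S, 80.400°E: 18.8 mi
Echo 31.672°S, 81.027°E: 25.7 mi
Bravo 31.677°S, 81.056°E: 27.5 mi
Charlie 31.625°S, 81.101°E: 30.0 mi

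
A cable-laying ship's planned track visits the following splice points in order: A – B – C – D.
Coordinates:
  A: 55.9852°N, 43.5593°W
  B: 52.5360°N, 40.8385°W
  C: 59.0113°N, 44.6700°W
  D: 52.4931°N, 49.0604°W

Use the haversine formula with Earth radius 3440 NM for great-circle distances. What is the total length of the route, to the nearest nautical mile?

1056 NM

Leg distances:
A→B: 228.0 NM  (cumulative 228.0 NM)
B→C: 409.6 NM  (cumulative 637.5 NM)
C→D: 418.3 NM  (cumulative 1055.8 NM)
Total route length ≈ 1056 NM.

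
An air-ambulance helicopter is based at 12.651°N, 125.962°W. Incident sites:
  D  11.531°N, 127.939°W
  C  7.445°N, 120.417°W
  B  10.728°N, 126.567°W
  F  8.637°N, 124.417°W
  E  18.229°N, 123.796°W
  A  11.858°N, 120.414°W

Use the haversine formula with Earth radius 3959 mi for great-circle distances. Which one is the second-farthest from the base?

Distance to each, sorted:
C: 521.2 mi
E: 411.5 mi
A: 378.6 mi
F: 296.5 mi
D: 154.4 mi
B: 139.0 mi
The second-farthest is E at 411.5 mi.

E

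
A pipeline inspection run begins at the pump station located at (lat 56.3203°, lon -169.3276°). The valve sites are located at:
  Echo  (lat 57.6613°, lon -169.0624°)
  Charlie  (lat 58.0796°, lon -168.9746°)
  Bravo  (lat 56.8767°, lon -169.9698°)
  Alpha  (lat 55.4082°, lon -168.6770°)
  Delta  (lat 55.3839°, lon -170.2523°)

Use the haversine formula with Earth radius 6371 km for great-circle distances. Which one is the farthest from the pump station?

Charlie

Distances from the pump station ((lat 56.3203°, lon -169.3276°)):
Charlie: 196.8 km
Echo: 150.0 km
Delta: 119.0 km
Alpha: 109.2 km
Bravo: 73.3 km
The farthest is Charlie at 196.8 km.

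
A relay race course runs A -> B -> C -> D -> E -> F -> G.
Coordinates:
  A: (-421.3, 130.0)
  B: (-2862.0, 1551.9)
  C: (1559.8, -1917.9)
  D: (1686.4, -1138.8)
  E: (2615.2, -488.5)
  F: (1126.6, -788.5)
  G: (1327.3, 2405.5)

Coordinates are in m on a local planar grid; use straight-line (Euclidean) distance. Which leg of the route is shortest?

Leg distances:
A→B: 2824.7 m
B→C: 5620.7 m
C→D: 789.3 m
D→E: 1133.8 m
E→F: 1518.5 m
F→G: 3200.3 m
The shortest leg is C–D at 789.3 m.

C–D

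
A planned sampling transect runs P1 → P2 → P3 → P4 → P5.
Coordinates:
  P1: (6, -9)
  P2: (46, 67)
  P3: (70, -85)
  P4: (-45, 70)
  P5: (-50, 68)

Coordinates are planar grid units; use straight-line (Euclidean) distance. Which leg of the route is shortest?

Leg distances:
P1→P2: 85.9
P2→P3: 153.9
P3→P4: 193.0
P4→P5: 5.4
The shortest leg is P4–P5 at 5.4.

P4–P5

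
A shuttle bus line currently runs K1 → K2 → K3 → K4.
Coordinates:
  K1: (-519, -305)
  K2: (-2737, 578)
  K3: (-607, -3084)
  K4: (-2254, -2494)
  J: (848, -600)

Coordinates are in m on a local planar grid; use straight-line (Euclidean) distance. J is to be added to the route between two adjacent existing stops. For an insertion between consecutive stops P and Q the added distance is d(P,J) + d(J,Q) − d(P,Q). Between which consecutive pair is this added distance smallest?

Added distance for inserting J between each consecutive pair:
K1–K2: 2784.7 m
K2–K3: 2415.9 m
K3–K4: 4763.8 m
Smallest added distance is 2415.9 m, inserting between K2 and K3.

between K2 and K3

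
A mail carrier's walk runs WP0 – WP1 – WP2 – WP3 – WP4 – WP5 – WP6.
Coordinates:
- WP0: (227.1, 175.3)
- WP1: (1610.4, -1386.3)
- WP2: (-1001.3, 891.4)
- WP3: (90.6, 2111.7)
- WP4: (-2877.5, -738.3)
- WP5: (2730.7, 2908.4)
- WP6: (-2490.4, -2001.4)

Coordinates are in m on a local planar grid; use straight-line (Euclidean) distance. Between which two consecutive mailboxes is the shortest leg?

Leg distances:
WP0→WP1: 2086.2 m
WP1→WP2: 3465.4 m
WP2→WP3: 1637.5 m
WP3→WP4: 4114.9 m
WP4→WP5: 6689.6 m
WP5→WP6: 7167.0 m
The shortest leg is WP2–WP3 at 1637.5 m.

WP2–WP3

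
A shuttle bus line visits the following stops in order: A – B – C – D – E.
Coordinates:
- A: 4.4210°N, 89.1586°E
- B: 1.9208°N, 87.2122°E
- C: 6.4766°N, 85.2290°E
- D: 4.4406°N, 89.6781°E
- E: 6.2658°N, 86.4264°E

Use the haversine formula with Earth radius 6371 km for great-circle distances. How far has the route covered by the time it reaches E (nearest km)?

Leg distances:
A→B: 352.1 km  (cumulative 352.1 km)
B→C: 552.2 km  (cumulative 904.3 km)
C→D: 542.0 km  (cumulative 1446.3 km)
D→E: 413.2 km  (cumulative 1859.6 km)
Cumulative distance at E ≈ 1860 km.

1860 km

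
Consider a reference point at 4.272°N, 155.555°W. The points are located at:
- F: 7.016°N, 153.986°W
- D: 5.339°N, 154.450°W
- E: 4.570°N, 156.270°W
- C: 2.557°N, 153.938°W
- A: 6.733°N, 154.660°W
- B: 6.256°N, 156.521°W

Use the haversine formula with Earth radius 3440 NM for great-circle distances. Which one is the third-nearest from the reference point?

Distances from the reference point (4.272°N, 155.555°W):
E: 46.4 NM
D: 92.1 NM
B: 132.4 NM
C: 141.4 NM
A: 157.1 NM
F: 189.5 NM
The third-nearest is B at 132.4 NM.

B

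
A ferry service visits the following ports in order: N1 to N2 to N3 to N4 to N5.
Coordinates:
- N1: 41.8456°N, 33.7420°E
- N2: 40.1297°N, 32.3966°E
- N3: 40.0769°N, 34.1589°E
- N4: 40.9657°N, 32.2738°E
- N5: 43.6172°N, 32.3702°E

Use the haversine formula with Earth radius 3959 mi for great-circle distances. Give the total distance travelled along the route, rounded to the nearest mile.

Leg distances:
N1→N2: 137.8 mi  (cumulative 137.8 mi)
N2→N3: 93.2 mi  (cumulative 231.0 mi)
N3→N4: 116.5 mi  (cumulative 347.5 mi)
N4→N5: 183.3 mi  (cumulative 530.8 mi)
Total route length ≈ 531 mi.

531 mi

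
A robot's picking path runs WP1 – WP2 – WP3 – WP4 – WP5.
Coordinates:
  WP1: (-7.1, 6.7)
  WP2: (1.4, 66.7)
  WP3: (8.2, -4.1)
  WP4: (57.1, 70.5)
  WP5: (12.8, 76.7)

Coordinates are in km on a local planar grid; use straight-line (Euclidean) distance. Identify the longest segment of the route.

Leg distances:
WP1→WP2: 60.6 km
WP2→WP3: 71.1 km
WP3→WP4: 89.2 km
WP4→WP5: 44.7 km
The longest leg is WP3–WP4 at 89.2 km.

WP3–WP4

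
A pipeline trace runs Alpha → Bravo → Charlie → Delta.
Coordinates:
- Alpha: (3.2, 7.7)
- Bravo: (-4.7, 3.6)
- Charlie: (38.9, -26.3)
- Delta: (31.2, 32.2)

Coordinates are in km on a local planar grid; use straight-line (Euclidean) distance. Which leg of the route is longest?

Leg distances:
Alpha→Bravo: 8.9 km
Bravo→Charlie: 52.9 km
Charlie→Delta: 59.0 km
The longest leg is Charlie–Delta at 59.0 km.

Charlie–Delta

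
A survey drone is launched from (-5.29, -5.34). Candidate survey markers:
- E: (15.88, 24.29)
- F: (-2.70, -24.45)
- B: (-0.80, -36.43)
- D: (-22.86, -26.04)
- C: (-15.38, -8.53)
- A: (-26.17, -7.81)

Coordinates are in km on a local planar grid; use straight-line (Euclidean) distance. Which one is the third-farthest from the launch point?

Distance to each, sorted:
E: 36.4 km
B: 31.4 km
D: 27.2 km
A: 21.0 km
F: 19.3 km
C: 10.6 km
The third-farthest is D at 27.2 km.

D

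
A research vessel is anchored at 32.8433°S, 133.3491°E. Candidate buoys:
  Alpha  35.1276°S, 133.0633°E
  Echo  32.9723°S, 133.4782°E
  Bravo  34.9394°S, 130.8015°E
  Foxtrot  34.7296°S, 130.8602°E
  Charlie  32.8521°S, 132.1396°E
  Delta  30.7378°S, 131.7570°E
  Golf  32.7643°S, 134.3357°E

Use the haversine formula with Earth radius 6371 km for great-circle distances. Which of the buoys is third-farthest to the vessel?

Delta

Distance to each, sorted:
Bravo: 331.1 km
Foxtrot: 311.3 km
Delta: 278.3 km
Alpha: 255.4 km
Charlie: 113.0 km
Golf: 92.6 km
Echo: 18.7 km
The third-farthest is Delta at 278.3 km.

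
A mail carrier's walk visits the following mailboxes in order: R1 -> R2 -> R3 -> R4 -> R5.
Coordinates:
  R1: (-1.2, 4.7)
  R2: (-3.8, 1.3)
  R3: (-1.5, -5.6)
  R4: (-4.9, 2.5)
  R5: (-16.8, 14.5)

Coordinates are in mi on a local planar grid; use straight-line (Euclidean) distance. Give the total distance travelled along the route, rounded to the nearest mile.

Leg distances:
R1→R2: 4.3 mi  (cumulative 4.3 mi)
R2→R3: 7.3 mi  (cumulative 11.6 mi)
R3→R4: 8.8 mi  (cumulative 20.3 mi)
R4→R5: 16.9 mi  (cumulative 37.2 mi)
Total route length ≈ 37 mi.

37 mi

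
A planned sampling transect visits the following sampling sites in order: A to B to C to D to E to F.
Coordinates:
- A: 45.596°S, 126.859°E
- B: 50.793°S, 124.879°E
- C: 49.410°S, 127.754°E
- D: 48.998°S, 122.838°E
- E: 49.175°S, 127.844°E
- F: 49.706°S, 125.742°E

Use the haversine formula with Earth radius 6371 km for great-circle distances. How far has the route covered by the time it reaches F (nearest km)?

1741 km

Leg distances:
A→B: 596.2 km  (cumulative 596.2 km)
B→C: 256.3 km  (cumulative 852.4 km)
C→D: 360.0 km  (cumulative 1212.5 km)
D→E: 365.0 km  (cumulative 1577.5 km)
E→F: 163.0 km  (cumulative 1740.5 km)
Cumulative distance at F ≈ 1741 km.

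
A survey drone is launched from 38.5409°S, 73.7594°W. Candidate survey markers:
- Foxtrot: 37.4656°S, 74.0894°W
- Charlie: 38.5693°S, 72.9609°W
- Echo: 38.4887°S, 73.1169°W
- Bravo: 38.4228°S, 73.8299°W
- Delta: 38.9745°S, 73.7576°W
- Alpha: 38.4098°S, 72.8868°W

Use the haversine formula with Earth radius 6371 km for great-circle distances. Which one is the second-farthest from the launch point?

Distances from the launch point (38.5409°S, 73.7594°W):
Foxtrot: 123.0 km
Alpha: 77.3 km
Charlie: 69.5 km
Echo: 56.2 km
Delta: 48.2 km
Bravo: 14.5 km
The second-farthest is Alpha at 77.3 km.

Alpha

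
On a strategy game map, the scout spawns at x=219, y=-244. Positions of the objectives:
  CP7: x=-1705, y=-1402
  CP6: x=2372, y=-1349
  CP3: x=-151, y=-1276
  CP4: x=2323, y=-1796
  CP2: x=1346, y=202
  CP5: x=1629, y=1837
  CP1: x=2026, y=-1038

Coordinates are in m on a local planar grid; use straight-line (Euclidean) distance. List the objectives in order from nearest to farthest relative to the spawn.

CP3, CP2, CP1, CP7, CP6, CP5, CP4

Computing each straight-line distance from x=219, y=-244:
CP3 x=-151, y=-1276: 1096.3 m
CP2 x=1346, y=202: 1212.0 m
CP1 x=2026, y=-1038: 1973.7 m
CP7 x=-1705, y=-1402: 2245.6 m
CP6 x=2372, y=-1349: 2420.0 m
CP5 x=1629, y=1837: 2513.7 m
CP4 x=2323, y=-1796: 2614.5 m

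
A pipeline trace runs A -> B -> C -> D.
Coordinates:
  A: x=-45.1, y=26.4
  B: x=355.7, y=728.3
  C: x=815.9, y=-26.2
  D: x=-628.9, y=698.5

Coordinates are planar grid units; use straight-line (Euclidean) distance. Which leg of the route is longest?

Leg distances:
A→B: 808.3
B→C: 883.8
C→D: 1616.4
The longest leg is C–D at 1616.4.

C–D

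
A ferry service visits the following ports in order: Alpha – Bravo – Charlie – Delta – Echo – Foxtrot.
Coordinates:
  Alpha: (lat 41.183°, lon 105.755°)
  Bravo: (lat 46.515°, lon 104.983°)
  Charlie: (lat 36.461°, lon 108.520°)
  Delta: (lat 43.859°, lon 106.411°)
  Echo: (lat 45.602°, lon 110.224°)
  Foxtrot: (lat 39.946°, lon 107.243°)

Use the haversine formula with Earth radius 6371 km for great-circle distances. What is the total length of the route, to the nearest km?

Leg distances:
Alpha→Bravo: 596.1 km  (cumulative 596.1 km)
Bravo→Charlie: 1155.8 km  (cumulative 1751.9 km)
Charlie→Delta: 841.8 km  (cumulative 2593.7 km)
Delta→Echo: 358.1 km  (cumulative 2951.8 km)
Echo→Foxtrot: 674.2 km  (cumulative 3626.1 km)
Total route length ≈ 3626 km.

3626 km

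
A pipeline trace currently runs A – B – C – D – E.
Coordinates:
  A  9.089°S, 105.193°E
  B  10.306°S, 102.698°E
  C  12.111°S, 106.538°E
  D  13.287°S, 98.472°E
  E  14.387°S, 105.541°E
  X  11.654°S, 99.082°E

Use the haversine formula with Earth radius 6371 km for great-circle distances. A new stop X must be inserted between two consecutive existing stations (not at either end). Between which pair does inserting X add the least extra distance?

Added distance for inserting X between each consecutive pair:
A–B: 843.8 km
B–C: 770.6 km
C–D: 121.5 km
D–E: 183.2 km
Smallest added distance is 121.5 km, inserting between C and D.

between C and D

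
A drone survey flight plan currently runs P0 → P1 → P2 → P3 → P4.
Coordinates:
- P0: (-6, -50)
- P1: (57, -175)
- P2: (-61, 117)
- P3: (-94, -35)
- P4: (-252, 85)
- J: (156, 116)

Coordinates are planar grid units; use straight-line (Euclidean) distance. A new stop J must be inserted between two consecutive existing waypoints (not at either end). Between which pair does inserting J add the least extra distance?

between P1 and P2

Added distance for inserting J between each consecutive pair:
P0–P1: 399.3
P1–P2: 209.4
P2–P3: 353.5
P3–P4: 502.8
Smallest added distance is 209.4, inserting between P1 and P2.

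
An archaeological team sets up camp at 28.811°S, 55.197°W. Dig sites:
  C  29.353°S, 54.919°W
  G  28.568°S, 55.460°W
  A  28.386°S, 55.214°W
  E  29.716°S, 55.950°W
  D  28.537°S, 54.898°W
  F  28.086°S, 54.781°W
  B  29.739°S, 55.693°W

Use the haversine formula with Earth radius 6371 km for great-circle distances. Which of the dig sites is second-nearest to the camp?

D

Distance to each, sorted:
G: 37.3 km
D: 42.2 km
A: 47.3 km
C: 66.0 km
F: 90.3 km
B: 113.9 km
E: 124.3 km
The second-nearest is D at 42.2 km.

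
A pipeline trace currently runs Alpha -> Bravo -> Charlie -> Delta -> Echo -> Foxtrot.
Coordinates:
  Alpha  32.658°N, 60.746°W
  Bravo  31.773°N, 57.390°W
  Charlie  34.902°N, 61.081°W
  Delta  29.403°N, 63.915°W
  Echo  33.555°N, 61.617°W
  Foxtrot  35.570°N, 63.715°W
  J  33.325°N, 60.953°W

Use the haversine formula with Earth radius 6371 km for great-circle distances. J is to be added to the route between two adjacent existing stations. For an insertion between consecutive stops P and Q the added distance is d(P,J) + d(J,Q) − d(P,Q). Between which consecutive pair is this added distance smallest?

Added distance for inserting J between each consecutive pair:
Alpha–Bravo: 121.8 km
Bravo–Charlie: 63.2 km
Charlie–Delta: 27.6 km
Delta–Echo: 75.1 km
Echo–Foxtrot: 127.2 km
Smallest added distance is 27.6 km, inserting between Charlie and Delta.

between Charlie and Delta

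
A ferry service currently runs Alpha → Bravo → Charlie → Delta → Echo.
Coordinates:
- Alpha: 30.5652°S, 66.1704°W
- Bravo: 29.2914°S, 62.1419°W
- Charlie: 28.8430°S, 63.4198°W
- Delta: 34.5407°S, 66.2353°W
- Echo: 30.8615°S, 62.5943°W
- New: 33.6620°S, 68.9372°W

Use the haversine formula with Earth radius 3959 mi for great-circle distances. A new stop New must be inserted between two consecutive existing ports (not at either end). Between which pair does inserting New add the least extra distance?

between Charlie and Delta

Added distance for inserting New between each consecutive pair:
Alpha–Bravo: 512.9 mi
Bravo–Charlie: 884.0 mi
Charlie–Delta: 204.8 mi
Delta–Echo: 253.3 mi
Smallest added distance is 204.8 mi, inserting between Charlie and Delta.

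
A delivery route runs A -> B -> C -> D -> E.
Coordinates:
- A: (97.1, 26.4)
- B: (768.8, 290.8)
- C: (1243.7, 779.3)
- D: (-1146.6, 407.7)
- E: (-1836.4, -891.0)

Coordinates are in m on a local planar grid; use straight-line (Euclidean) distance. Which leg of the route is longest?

C–D

Leg distances:
A→B: 721.9 m
B→C: 681.3 m
C→D: 2419.0 m
D→E: 1470.5 m
The longest leg is C–D at 2419.0 m.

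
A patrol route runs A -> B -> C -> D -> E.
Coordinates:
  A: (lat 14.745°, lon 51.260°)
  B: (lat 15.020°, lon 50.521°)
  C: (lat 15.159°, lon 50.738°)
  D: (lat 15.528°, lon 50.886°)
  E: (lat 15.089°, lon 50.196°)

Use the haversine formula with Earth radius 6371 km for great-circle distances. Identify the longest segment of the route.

D–E

Leg distances:
A→B: 85.1 km
B→C: 28.0 km
C→D: 44.0 km
D→E: 88.7 km
The longest leg is D–E at 88.7 km.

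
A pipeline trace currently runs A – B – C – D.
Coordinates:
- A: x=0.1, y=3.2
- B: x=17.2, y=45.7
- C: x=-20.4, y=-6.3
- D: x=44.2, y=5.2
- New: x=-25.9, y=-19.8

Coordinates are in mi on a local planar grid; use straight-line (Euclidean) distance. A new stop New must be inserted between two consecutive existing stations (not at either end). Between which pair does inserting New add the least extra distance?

between C and D

Added distance for inserting New between each consecutive pair:
A–B: 67.3 mi
B–C: 28.8 mi
C–D: 23.4 mi
Smallest added distance is 23.4 mi, inserting between C and D.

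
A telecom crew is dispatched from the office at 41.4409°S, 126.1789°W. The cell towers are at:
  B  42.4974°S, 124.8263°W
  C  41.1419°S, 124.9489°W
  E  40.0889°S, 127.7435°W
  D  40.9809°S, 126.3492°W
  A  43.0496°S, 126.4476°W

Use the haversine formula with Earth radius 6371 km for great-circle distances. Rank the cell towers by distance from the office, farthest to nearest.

E, A, B, C, D

Distances from the office:
E 40.0889°S, 127.7435°W: 199.9 km
A 43.0496°S, 126.4476°W: 180.2 km
B 42.4974°S, 124.8263°W: 162.2 km
C 41.1419°S, 124.9489°W: 108.0 km
D 40.9809°S, 126.3492°W: 53.1 km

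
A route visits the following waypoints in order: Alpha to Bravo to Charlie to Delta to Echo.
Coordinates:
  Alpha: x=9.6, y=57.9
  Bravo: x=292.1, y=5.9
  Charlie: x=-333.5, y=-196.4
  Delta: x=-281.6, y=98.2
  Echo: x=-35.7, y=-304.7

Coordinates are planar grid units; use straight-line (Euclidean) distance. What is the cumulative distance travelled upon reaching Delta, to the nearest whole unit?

1244

Leg distances:
Alpha→Bravo: 287.2  (cumulative 287.2)
Bravo→Charlie: 657.5  (cumulative 944.7)
Charlie→Delta: 299.1  (cumulative 1243.9)
Cumulative distance at Delta ≈ 1244.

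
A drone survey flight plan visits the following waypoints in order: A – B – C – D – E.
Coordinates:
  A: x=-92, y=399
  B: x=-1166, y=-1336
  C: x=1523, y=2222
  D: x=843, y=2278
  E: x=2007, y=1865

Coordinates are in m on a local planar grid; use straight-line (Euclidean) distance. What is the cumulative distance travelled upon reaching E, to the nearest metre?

Leg distances:
A→B: 2040.5 m  (cumulative 2040.5 m)
B→C: 4459.8 m  (cumulative 6500.3 m)
C→D: 682.3 m  (cumulative 7182.6 m)
D→E: 1235.1 m  (cumulative 8417.7 m)
Cumulative distance at E ≈ 8418 m.

8418 m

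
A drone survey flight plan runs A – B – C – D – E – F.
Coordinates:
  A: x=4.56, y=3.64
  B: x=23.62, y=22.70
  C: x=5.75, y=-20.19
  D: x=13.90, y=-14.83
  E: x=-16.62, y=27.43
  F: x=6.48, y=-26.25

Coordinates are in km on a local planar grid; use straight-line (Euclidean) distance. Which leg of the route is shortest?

C–D

Leg distances:
A→B: 27.0 km
B→C: 46.5 km
C→D: 9.8 km
D→E: 52.1 km
E→F: 58.4 km
The shortest leg is C–D at 9.8 km.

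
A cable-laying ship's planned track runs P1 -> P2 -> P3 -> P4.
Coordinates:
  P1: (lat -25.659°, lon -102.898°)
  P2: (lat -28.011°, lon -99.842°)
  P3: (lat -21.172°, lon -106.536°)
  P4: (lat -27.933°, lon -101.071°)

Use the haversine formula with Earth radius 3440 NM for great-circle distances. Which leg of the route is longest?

P2–P3

Leg distances:
P1→P2: 216.2 NM
P2→P3: 549.4 NM
P3→P4: 503.7 NM
The longest leg is P2–P3 at 549.4 NM.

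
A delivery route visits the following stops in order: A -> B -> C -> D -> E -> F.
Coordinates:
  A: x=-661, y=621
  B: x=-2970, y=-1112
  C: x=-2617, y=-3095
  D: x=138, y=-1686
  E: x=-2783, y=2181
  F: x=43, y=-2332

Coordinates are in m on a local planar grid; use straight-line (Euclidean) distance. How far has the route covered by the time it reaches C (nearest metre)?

Leg distances:
A→B: 2887.0 m  (cumulative 2887.0 m)
B→C: 2014.2 m  (cumulative 4901.2 m)
Cumulative distance at C ≈ 4901 m.

4901 m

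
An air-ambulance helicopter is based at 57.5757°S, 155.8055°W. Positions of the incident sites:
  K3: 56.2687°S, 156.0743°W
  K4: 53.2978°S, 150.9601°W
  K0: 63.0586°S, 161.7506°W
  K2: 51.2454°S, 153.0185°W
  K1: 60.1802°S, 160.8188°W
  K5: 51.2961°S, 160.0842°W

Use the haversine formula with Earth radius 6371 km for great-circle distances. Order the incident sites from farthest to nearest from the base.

K5, K2, K0, K4, K1, K3

Computing each great-circle distance from 57.5757°S, 155.8055°W:
K5 51.2961°S, 160.0842°W: 750.7 km
K2 51.2454°S, 153.0185°W: 726.5 km
K0 63.0586°S, 161.7506°W: 691.3 km
K4 53.2978°S, 150.9601°W: 565.1 km
K1 60.1802°S, 160.8188°W: 408.3 km
K3 56.2687°S, 156.0743°W: 146.2 km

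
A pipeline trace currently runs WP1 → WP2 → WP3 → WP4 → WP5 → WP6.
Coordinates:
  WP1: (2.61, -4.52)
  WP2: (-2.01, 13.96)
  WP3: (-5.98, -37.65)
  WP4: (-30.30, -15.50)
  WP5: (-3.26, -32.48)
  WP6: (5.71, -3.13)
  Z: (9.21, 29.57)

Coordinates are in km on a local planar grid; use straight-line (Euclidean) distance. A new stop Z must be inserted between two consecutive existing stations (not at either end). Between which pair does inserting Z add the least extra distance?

Added distance for inserting Z between each consecutive pair:
WP1–WP2: 34.9 km
WP2–WP3: 36.4 km
WP3–WP4: 96.0 km
WP4–WP5: 91.3 km
WP5–WP6: 65.5 km
Smallest added distance is 34.9 km, inserting between WP1 and WP2.

between WP1 and WP2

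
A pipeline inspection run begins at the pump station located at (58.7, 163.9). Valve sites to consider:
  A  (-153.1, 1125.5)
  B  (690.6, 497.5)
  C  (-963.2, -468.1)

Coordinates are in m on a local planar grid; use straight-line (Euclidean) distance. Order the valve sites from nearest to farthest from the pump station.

Distance from the pump station at (58.7, 163.9) to each:
B (690.6, 497.5): 714.6 m
A (-153.1, 1125.5): 984.6 m
C (-963.2, -468.1): 1201.5 m

B, A, C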